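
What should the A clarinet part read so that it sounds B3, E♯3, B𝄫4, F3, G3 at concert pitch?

D4 G#3 Dbb5 Ab3 Bb3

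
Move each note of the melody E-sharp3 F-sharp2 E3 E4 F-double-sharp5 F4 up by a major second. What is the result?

E#3 to F##3
F#2 to G#2
E3 to F#3
E4 to F#4
F##5 to G##5
F4 to G4

F##3 G#2 F#3 F#4 G##5 G4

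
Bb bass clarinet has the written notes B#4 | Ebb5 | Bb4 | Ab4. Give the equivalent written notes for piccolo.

A#2 Dbb3 Ab2 Gb2

First find concert pitch: the Bb bass clarinet sounds a major ninth below written, so B#4 Ebb5 Bb4 Ab4 sounds A#3 Dbb4 Ab3 Gb3.
Then write for piccolo: it sounds a perfect octave above written, so the part must be a perfect octave below concert.
A#3 → A#2
Dbb4 → Dbb3
Ab3 → Ab2
Gb3 → Gb2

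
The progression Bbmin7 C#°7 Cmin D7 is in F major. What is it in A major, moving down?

F major down to A major is a minor sixth; each chord root moves by that interval while the quality stays the same.
Bbmin7: root Bb down a minor sixth → D, giving Dmin7.
C#°7: root C# down a minor sixth → E#, giving E#°7.
Cmin: root C down a minor sixth → E, giving Emin.
D7: root D down a minor sixth → F#, giving F#7.

Dmin7 E#°7 Emin F#7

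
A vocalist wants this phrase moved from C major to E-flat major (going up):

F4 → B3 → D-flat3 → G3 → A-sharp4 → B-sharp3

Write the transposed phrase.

From C up to E-flat is a minor third; apply that to each pitch.
F4 -> Ab4
B3 -> D4
Db3 -> Fb3
G3 -> Bb3
A#4 -> C#5
B#3 -> D#4

Ab4 D4 Fb3 Bb3 C#5 D#4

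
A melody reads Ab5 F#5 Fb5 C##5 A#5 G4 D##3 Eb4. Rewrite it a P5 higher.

Eb6 C#6 Cb6 G##5 E#6 D5 A##3 Bb4

Ab5 → Eb6
F#5 → C#6
Fb5 → Cb6
C##5 → G##5
A#5 → E#6
G4 → D5
D##3 → A##3
Eb4 → Bb4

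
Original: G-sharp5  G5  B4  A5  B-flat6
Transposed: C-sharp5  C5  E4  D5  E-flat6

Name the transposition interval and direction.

down a perfect fifth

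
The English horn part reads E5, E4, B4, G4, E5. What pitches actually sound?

Written C4 on the English horn sounds as F3, a perfect fifth lower; apply that shift to every note.
E5 -> A4
E4 -> A3
B4 -> E4
G4 -> C4
E5 -> A4

A4 A3 E4 C4 A4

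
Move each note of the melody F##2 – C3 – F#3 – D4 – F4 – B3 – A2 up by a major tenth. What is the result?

A##3 E4 A#4 F#5 A5 D#5 C#4

F##2 up a major tenth is A##3.
C3: a tenth up reaches E, and 16 semitones makes it E4.
F#3 up a major tenth is A#4.
D4: a tenth up reaches F, and 16 semitones makes it F#5.
F4: a tenth up reaches A, and 16 semitones makes it A5.
B3 up a major tenth is D#5.
A2 up a major tenth is C#4.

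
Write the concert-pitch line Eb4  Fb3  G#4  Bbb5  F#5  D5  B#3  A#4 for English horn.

Bb4 Cb4 D#5 Fb6 C#6 A5 F##4 E#5

Written C4 sounds as F3 on the English horn, so concert pitches are written a perfect fifth up.
Eb4 → Bb4
Fb3 → Cb4
G#4 → D#5
Bbb5 → Fb6
F#5 → C#6
D5 → A5
B#3 → F##4
A#4 → E#5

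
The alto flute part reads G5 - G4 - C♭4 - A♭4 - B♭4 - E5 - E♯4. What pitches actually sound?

D5 D4 Gb3 Eb4 F4 B4 B#3

The alto flute sounds a perfect fourth below written, so transpose each written note down a perfect fourth.
G5 -> D5
G4 -> D4
Cb4 -> Gb3
Ab4 -> Eb4
Bb4 -> F4
E5 -> B4
E#4 -> B#3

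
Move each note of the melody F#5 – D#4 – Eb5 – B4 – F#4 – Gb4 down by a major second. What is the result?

E5 C#4 Db5 A4 E4 Fb4

F#5 becomes E5
D#4 becomes C#4
Eb5 becomes Db5
B4 becomes A4
F#4 becomes E4
Gb4 becomes Fb4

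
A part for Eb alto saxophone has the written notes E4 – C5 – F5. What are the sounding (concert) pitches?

Written C4 on the Eb alto saxophone sounds as Eb3, a major sixth lower; apply that shift to every note.
E4 -> G3
C5 -> Eb4
F5 -> Ab4

G3 Eb4 Ab4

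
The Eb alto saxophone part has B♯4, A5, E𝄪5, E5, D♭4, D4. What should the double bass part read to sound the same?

D#5 C6 G##5 G5 Fb4 F4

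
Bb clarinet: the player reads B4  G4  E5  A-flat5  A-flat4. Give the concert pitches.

Written C4 on the Bb clarinet sounds as Bb3, a major second lower; apply that shift to every note.
B4 -> A4
G4 -> F4
E5 -> D5
Ab5 -> Gb5
Ab4 -> Gb4

A4 F4 D5 Gb5 Gb4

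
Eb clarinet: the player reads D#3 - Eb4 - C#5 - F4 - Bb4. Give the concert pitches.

The Eb clarinet sounds a minor third above written, so transpose each written note up a minor third.
D#3 -> F#3
Eb4 -> Gb4
C#5 -> E5
F4 -> Ab4
Bb4 -> Db5

F#3 Gb4 E5 Ab4 Db5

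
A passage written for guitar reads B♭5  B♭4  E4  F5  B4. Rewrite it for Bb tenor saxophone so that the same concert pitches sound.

C6 C5 F#4 G5 C#5

First find concert pitch: the guitar sounds a perfect octave below written, so B♭5 B♭4 E4 F5 B4 sounds Bb4 Bb3 E3 F4 B3.
Then write for Bb tenor saxophone: it sounds a major ninth below written, so the part must be a major ninth above concert.
Bb4 → C6
Bb3 → C5
E3 → F#4
F4 → G5
B3 → C#5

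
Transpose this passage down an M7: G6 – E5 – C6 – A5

Ab5 F4 Db5 Bb4

G6 down a major seventh is Ab5.
E5: a seventh down reaches F, and 11 semitones makes it F4.
C6 down a major seventh is Db5.
A major seventh down from A5 gives Bb4.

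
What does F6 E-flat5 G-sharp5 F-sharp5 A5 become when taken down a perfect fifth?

Bb5 Ab4 C#5 B4 D5

A perfect fifth down from F6 gives Bb5.
A perfect fifth down from Eb5 gives Ab4.
G#5: a fifth down reaches C, and 7 semitones makes it C#5.
F#5 down a perfect fifth is B4.
A5: a fifth down reaches D, and 7 semitones makes it D5.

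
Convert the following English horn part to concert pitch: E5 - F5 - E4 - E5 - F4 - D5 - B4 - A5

A4 Bb4 A3 A4 Bb3 G4 E4 D5

The English horn sounds a perfect fifth below written, so transpose each written note down a perfect fifth.
E5 to A4
F5 to Bb4
E4 to A3
E5 to A4
F4 to Bb3
D5 to G4
B4 to E4
A5 to D5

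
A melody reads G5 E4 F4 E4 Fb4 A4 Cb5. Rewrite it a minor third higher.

Bb5 G4 Ab4 G4 Abb4 C5 Ebb5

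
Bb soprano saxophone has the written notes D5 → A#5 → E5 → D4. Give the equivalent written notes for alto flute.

F5 C#6 G5 F4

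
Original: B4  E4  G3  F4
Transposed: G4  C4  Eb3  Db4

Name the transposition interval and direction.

Take the first pair: B4 → G4. B to G spans 3 letter names, so the interval is some kind of third.
G4 to B4 is 4 semitones, which makes it a major third; the second version is lower, so the direction is down.
Checking another pair — F4 → Db4 — gives the same interval.

down a major third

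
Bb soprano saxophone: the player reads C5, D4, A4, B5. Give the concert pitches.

Written C4 on the Bb soprano saxophone sounds as Bb3, a major second lower; apply that shift to every note.
C5 gives Bb4
D4 gives C4
A4 gives G4
B5 gives A5

Bb4 C4 G4 A5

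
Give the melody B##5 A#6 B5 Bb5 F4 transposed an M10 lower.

B##5 gives G##4
A#6 gives F#5
B5 gives G4
Bb5 gives Gb4
F4 gives Db3

G##4 F#5 G4 Gb4 Db3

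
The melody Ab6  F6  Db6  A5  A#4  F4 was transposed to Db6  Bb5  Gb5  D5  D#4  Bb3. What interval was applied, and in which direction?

down a perfect fifth

From Ab6 to Db6 is 5 letter names — a fifth of some quality.
Db6 to Ab6 is 7 semitones, which makes it a perfect fifth; the second version is lower, so the direction is down.
Checking another pair — F4 → Bb3 — gives the same interval.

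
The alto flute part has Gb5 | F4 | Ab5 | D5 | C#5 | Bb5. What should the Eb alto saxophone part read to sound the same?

First find concert pitch: the alto flute sounds a perfect fourth below written, so Gb5 F4 Ab5 D5 C#5 Bb5 sounds Db5 C4 Eb5 A4 G#4 F5.
Then write for Eb alto saxophone: it sounds a major sixth below written, so the part must be a major sixth above concert.
Db5 → Bb5
C4 → A4
Eb5 → C6
A4 → F#5
G#4 → E#5
F5 → D6

Bb5 A4 C6 F#5 E#5 D6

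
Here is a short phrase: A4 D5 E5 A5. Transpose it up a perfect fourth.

A4 → D5
D5 → G5
E5 → A5
A5 → D6

D5 G5 A5 D6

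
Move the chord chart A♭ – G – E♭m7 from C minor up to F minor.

Db C Abm7

C minor up to F minor is a perfect fourth; each chord root moves by that interval while the quality stays the same.
A♭: root A♭ up a perfect fourth → Db, giving Db.
G: root G up a perfect fourth → C, giving C.
E♭m7: root E♭ up a perfect fourth → Ab, giving Abm7.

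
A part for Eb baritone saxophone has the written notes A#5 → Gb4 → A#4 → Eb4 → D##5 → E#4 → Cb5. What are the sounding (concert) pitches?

C#4 Bbb2 C#3 Gb2 F##3 G#2 Ebb3

Written C4 on the Eb baritone saxophone sounds as Eb2, a major thirteenth lower; apply that shift to every note.
A#5 gives C#4
Gb4 gives Bbb2
A#4 gives C#3
Eb4 gives Gb2
D##5 gives F##3
E#4 gives G#2
Cb5 gives Ebb3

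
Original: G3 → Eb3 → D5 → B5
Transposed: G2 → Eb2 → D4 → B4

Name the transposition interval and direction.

down a perfect octave

From G3 to G2 is 8 letter names — an octave of some quality.
G2 to G3 is 12 semitones, which makes it a perfect octave; the second version is lower, so the direction is down.
Checking another pair — B5 → B4 — gives the same interval.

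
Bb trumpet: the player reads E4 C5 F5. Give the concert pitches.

Written C4 on the Bb trumpet sounds as Bb3, a major second lower; apply that shift to every note.
E4 → D4
C5 → Bb4
F5 → Eb5

D4 Bb4 Eb5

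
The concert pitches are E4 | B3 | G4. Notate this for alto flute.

Written C4 sounds as G3 on the alto flute, so concert pitches are written a perfect fourth up.
E4 → A4
B3 → E4
G4 → C5

A4 E4 C5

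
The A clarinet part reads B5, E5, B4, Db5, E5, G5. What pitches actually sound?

G#5 C#5 G#4 Bb4 C#5 E5

The A clarinet sounds a minor third below written, so transpose each written note down a minor third.
B5 -> G#5
E5 -> C#5
B4 -> G#4
Db5 -> Bb4
E5 -> C#5
G5 -> E5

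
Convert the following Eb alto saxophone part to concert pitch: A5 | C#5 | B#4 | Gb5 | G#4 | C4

C5 E4 D#4 Bbb4 B3 Eb3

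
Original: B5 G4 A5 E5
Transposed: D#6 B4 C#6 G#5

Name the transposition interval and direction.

up a major third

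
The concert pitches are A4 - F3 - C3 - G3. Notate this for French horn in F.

E5 C4 G3 D4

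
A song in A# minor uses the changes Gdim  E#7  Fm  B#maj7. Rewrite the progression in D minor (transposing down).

A# minor down to D minor is an augmented fifth; each chord root moves by that interval while the quality stays the same.
Gdim: root G down an augmented fifth → Cb, giving Cbdim.
E#7: root E# down an augmented fifth → A, giving A7.
Fm: root F down an augmented fifth → Bbb, giving Bbbm.
B#maj7: root B# down an augmented fifth → E, giving Emaj7.

Cbdim A7 Bbbm Emaj7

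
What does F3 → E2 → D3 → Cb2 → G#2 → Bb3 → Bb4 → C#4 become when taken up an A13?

D#5 C##4 B#4 A3 E##4 G#5 G#6 A##5

F3: a thirteenth up reaches D, and 22 semitones makes it D#5.
An augmented thirteenth up from E2 gives C##4.
An augmented thirteenth up from D3 gives B#4.
An augmented thirteenth up from Cb2 gives A3.
An augmented thirteenth up from G#2 gives E##4.
An augmented thirteenth up from Bb3 gives G#5.
Bb4 up an augmented thirteenth is G#6.
An augmented thirteenth up from C#4 gives A##5.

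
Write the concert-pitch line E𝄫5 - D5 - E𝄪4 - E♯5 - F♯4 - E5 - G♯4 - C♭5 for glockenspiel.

Ebb3 D3 E##2 E#3 F#2 E3 G#2 Cb3

The glockenspiel sounds a perfect fifteenth above written, so the written part must be a perfect fifteenth below concert — transpose each note down.
Ebb5 → Ebb3
D5 → D3
E##4 → E##2
E#5 → E#3
F#4 → F#2
E5 → E3
G#4 → G#2
Cb5 → Cb3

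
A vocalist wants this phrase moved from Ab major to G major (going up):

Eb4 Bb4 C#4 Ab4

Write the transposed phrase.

From Ab up to G is a major seventh; apply that to each pitch.
Eb4 gives D5
Bb4 gives A5
C#4 gives B#4
Ab4 gives G5

D5 A5 B#4 G5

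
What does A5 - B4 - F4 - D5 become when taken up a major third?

A5 -> C#6
B4 -> D#5
F4 -> A4
D5 -> F#5

C#6 D#5 A4 F#5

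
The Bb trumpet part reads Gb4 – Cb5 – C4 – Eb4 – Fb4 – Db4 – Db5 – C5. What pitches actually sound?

Written C4 on the Bb trumpet sounds as Bb3, a major second lower; apply that shift to every note.
Gb4 → Fb4
Cb5 → Bbb4
C4 → Bb3
Eb4 → Db4
Fb4 → Ebb4
Db4 → Cb4
Db5 → Cb5
C5 → Bb4

Fb4 Bbb4 Bb3 Db4 Ebb4 Cb4 Cb5 Bb4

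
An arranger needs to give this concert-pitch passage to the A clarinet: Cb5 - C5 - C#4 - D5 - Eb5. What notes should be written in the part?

Ebb5 Eb5 E4 F5 Gb5

The A clarinet sounds a minor third below written, so the written part must be a minor third above concert — transpose each note up.
Cb5 to Ebb5
C5 to Eb5
C#4 to E4
D5 to F5
Eb5 to Gb5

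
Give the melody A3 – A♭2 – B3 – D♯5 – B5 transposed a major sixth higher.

F#4 F3 G#4 B#5 G#6

A3 to F#4
Ab2 to F3
B3 to G#4
D#5 to B#5
B5 to G#6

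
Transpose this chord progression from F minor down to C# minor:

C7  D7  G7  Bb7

F minor down to C# minor is a diminished fourth; each chord root moves by that interval while the quality stays the same.
C7: root C down a diminished fourth → G#, giving G#7.
D7: root D down a diminished fourth → A#, giving A#7.
G7: root G down a diminished fourth → D#, giving D#7.
Bb7: root Bb down a diminished fourth → F#, giving F#7.

G#7 A#7 D#7 F#7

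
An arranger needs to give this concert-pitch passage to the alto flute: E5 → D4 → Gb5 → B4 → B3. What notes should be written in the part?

A5 G4 Cb6 E5 E4

The alto flute sounds a perfect fourth below written, so the written part must be a perfect fourth above concert — transpose each note up.
E5 to A5
D4 to G4
Gb5 to Cb6
B4 to E5
B3 to E4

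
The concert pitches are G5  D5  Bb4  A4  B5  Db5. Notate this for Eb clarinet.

E5 B4 G4 F#4 G#5 Bb4

The Eb clarinet sounds a minor third above written, so the written part must be a minor third below concert — transpose each note down.
G5 becomes E5
D5 becomes B4
Bb4 becomes G4
A4 becomes F#4
B5 becomes G#5
Db5 becomes Bb4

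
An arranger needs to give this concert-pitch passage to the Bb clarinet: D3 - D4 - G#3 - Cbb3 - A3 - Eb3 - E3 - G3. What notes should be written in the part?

E3 E4 A#3 Dbb3 B3 F3 F#3 A3

The Bb clarinet sounds a major second below written, so the written part must be a major second above concert — transpose each note up.
D3 → E3
D4 → E4
G#3 → A#3
Cbb3 → Dbb3
A3 → B3
Eb3 → F3
E3 → F#3
G3 → A3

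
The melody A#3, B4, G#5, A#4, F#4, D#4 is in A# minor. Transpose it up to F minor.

From A# up to F is a diminished sixth; apply that to each pitch.
A#3 -> F4
B4 -> Gb5
G#5 -> Eb6
A#4 -> F5
F#4 -> Db5
D#4 -> Bb4

F4 Gb5 Eb6 F5 Db5 Bb4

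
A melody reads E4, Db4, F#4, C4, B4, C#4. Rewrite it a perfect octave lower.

E4 → E3
Db4 → Db3
F#4 → F#3
C4 → C3
B4 → B3
C#4 → C#3

E3 Db3 F#3 C3 B3 C#3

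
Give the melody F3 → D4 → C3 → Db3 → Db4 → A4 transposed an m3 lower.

F3 down a minor third is D3.
D4 down a minor third is B3.
C3: a third down reaches A, and 3 semitones makes it A2.
A minor third down from Db3 gives Bb2.
Db4 down a minor third is Bb3.
A4 down a minor third is F#4.

D3 B3 A2 Bb2 Bb3 F#4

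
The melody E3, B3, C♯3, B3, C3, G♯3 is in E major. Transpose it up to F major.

F3 C4 D3 C4 Db3 A3

E major to F major up is a minor second, so every note moves up by that interval.
E3 → F3
B3 → C4
C#3 → D3
B3 → C4
C3 → Db3
G#3 → A3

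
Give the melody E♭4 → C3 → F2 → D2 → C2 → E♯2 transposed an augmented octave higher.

Eb4 becomes E5
C3 becomes C#4
F2 becomes F#3
D2 becomes D#3
C2 becomes C#3
E#2 becomes E##3

E5 C#4 F#3 D#3 C#3 E##3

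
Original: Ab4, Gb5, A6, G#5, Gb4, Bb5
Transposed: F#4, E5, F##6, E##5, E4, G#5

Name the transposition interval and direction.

down a diminished third

From Ab4 to F#4 is 3 letter names — a third of some quality.
F#4 to Ab4 is 2 semitones, which makes it a diminished third; the second version is lower, so the direction is down.
Checking another pair — Bb5 → G#5 — gives the same interval.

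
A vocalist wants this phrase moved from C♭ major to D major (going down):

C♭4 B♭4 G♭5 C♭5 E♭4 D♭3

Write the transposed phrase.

From C♭ down to D is a diminished seventh; apply that to each pitch.
Cb4 gives D3
Bb4 gives C#4
Gb5 gives A4
Cb5 gives D4
Eb4 gives F#3
Db3 gives E2

D3 C#4 A4 D4 F#3 E2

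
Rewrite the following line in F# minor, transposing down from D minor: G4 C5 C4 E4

D minor to F# minor down is a minor sixth, so every note moves down by that interval.
G4 → B3
C5 → E4
C4 → E3
E4 → G#3

B3 E4 E3 G#3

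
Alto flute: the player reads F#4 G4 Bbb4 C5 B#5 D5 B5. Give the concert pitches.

The alto flute sounds a perfect fourth below written, so transpose each written note down a perfect fourth.
F#4 → C#4
G4 → D4
Bbb4 → Fb4
C5 → G4
B#5 → F##5
D5 → A4
B5 → F#5

C#4 D4 Fb4 G4 F##5 A4 F#5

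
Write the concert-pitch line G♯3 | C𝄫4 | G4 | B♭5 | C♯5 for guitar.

G#4 Cbb5 G5 Bb6 C#6

Written C4 sounds as C3 on the guitar, so concert pitches are written a perfect octave up.
G#3 → G#4
Cbb4 → Cbb5
G4 → G5
Bb5 → Bb6
C#5 → C#6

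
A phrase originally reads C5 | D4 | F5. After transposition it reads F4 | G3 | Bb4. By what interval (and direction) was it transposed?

down a perfect fifth

Take the first pair: C5 → F4. C to F spans 5 letter names, so the interval is some kind of fifth.
F4 to C5 is 7 semitones, which makes it a perfect fifth; the second version is lower, so the direction is down.
Checking another pair — F5 → Bb4 — gives the same interval.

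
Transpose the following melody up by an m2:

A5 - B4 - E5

A5 to Bb5
B4 to C5
E5 to F5

Bb5 C5 F5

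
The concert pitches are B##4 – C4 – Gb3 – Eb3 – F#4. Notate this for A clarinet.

The A clarinet sounds a minor third below written, so the written part must be a minor third above concert — transpose each note up.
B##4 to D##5
C4 to Eb4
Gb3 to Bbb3
Eb3 to Gb3
F#4 to A4

D##5 Eb4 Bbb3 Gb3 A4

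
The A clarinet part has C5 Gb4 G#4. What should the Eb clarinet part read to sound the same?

F#4 C4 C##4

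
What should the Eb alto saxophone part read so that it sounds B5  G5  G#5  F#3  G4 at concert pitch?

The Eb alto saxophone sounds a major sixth below written, so the written part must be a major sixth above concert — transpose each note up.
B5 becomes G#6
G5 becomes E6
G#5 becomes E#6
F#3 becomes D#4
G4 becomes E5

G#6 E6 E#6 D#4 E5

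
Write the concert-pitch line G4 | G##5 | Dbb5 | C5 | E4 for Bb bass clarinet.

Written C4 sounds as Bb2 on the Bb bass clarinet, so concert pitches are written a major ninth up.
G4 to A5
G##5 to A##6
Dbb5 to Ebb6
C5 to D6
E4 to F#5

A5 A##6 Ebb6 D6 F#5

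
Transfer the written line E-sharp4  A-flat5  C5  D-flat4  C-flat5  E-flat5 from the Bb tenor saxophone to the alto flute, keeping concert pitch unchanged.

First find concert pitch: the Bb tenor saxophone sounds a major ninth below written, so E-sharp4 A-flat5 C5 D-flat4 C-flat5 E-flat5 sounds D#3 Gb4 Bb3 Cb3 Bbb3 Db4.
Then write for alto flute: it sounds a perfect fourth below written, so the part must be a perfect fourth above concert.
D#3 → G#3
Gb4 → Cb5
Bb3 → Eb4
Cb3 → Fb3
Bbb3 → Ebb4
Db4 → Gb4

G#3 Cb5 Eb4 Fb3 Ebb4 Gb4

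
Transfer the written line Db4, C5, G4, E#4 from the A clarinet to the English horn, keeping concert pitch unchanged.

F4 E5 B4 G##4

First find concert pitch: the A clarinet sounds a minor third below written, so Db4 C5 G4 E#4 sounds Bb3 A4 E4 C##4.
Then write for English horn: it sounds a perfect fifth below written, so the part must be a perfect fifth above concert.
Bb3 → F4
A4 → E5
E4 → B4
C##4 → G##4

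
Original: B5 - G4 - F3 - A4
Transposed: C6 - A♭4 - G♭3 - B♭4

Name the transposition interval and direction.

Take the first pair: B5 → C6. B to C spans 2 letter names, so the interval is some kind of second.
B5 to C6 is 1 semitone, which makes it a minor second; the second version is higher, so the direction is up.
Checking another pair — A4 → Bb4 — gives the same interval.

up a minor second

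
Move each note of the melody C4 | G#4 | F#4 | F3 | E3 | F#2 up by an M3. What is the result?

E4 B#4 A#4 A3 G#3 A#2

A major third up from C4 gives E4.
G#4 up a major third is B#4.
F#4: a third up reaches A, and 4 semitones makes it A#4.
F3 up a major third is A3.
E3: a third up reaches G, and 4 semitones makes it G#3.
A major third up from F#2 gives A#2.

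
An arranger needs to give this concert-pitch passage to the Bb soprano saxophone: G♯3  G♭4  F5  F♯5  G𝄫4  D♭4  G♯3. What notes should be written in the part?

A#3 Ab4 G5 G#5 Abb4 Eb4 A#3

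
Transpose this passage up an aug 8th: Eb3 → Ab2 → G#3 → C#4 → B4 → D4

E4 A3 G##4 C##5 B#5 D#5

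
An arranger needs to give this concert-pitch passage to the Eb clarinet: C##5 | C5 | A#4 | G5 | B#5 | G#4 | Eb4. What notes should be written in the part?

Written C4 sounds as Eb4 on the Eb clarinet, so concert pitches are written a minor third down.
C##5 -> A##4
C5 -> A4
A#4 -> F##4
G5 -> E5
B#5 -> G##5
G#4 -> E#4
Eb4 -> C4

A##4 A4 F##4 E5 G##5 E#4 C4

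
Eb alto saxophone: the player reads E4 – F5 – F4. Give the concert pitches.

Written C4 on the Eb alto saxophone sounds as Eb3, a major sixth lower; apply that shift to every note.
E4 becomes G3
F5 becomes Ab4
F4 becomes Ab3

G3 Ab4 Ab3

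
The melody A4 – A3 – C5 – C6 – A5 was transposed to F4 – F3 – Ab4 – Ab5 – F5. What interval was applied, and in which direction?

down a major third

Take the first pair: A4 → F4. A to F spans 3 letter names, so the interval is some kind of third.
F4 to A4 is 4 semitones, which makes it a major third; the second version is lower, so the direction is down.
Checking another pair — A5 → F5 — gives the same interval.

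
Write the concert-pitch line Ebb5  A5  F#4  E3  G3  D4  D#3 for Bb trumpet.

The Bb trumpet sounds a major second below written, so the written part must be a major second above concert — transpose each note up.
Ebb5 becomes Fb5
A5 becomes B5
F#4 becomes G#4
E3 becomes F#3
G3 becomes A3
D4 becomes E4
D#3 becomes E#3

Fb5 B5 G#4 F#3 A3 E4 E#3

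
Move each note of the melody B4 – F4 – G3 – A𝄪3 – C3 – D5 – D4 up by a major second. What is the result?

C#5 G4 A3 B##3 D3 E5 E4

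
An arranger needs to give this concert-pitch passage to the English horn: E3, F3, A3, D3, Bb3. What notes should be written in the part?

B3 C4 E4 A3 F4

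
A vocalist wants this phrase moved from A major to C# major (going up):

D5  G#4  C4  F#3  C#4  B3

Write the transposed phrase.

F#5 B#4 E4 A#3 E#4 D#4

From A up to C# is a major third; apply that to each pitch.
D5 becomes F#5
G#4 becomes B#4
C4 becomes E4
F#3 becomes A#3
C#4 becomes E#4
B3 becomes D#4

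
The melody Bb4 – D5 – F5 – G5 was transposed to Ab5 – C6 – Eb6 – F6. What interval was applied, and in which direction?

up a minor seventh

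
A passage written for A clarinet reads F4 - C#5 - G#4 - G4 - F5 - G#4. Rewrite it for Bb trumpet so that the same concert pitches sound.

First find concert pitch: the A clarinet sounds a minor third below written, so F4 C#5 G#4 G4 F5 G#4 sounds D4 A#4 E#4 E4 D5 E#4.
Then write for Bb trumpet: it sounds a major second below written, so the part must be a major second above concert.
D4 → E4
A#4 → B#4
E#4 → F##4
E4 → F#4
D5 → E5
E#4 → F##4

E4 B#4 F##4 F#4 E5 F##4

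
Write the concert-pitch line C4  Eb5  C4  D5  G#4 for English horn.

The English horn sounds a perfect fifth below written, so the written part must be a perfect fifth above concert — transpose each note up.
C4 → G4
Eb5 → Bb5
C4 → G4
D5 → A5
G#4 → D#5

G4 Bb5 G4 A5 D#5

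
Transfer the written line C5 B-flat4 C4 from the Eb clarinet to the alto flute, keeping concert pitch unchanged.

First find concert pitch: the Eb clarinet sounds a minor third above written, so C5 B-flat4 C4 sounds Eb5 Db5 Eb4.
Then write for alto flute: it sounds a perfect fourth below written, so the part must be a perfect fourth above concert.
Eb5 → Ab5
Db5 → Gb5
Eb4 → Ab4

Ab5 Gb5 Ab4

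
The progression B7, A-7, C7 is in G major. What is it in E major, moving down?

G#7 F#-7 A7

G major down to E major is a minor third; each chord root moves by that interval while the quality stays the same.
B7: root B down a minor third → G#, giving G#7.
A-7: root A down a minor third → F#, giving F#-7.
C7: root C down a minor third → A, giving A7.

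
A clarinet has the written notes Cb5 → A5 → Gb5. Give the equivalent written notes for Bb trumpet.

Bb4 G#5 F5

First find concert pitch: the A clarinet sounds a minor third below written, so Cb5 A5 Gb5 sounds Ab4 F#5 Eb5.
Then write for Bb trumpet: it sounds a major second below written, so the part must be a major second above concert.
Ab4 → Bb4
F#5 → G#5
Eb5 → F5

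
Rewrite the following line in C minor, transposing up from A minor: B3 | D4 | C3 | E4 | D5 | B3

D4 F4 Eb3 G4 F5 D4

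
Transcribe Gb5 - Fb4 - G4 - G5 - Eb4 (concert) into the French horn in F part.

The French horn in F sounds a perfect fifth below written, so the written part must be a perfect fifth above concert — transpose each note up.
Gb5 to Db6
Fb4 to Cb5
G4 to D5
G5 to D6
Eb4 to Bb4

Db6 Cb5 D5 D6 Bb4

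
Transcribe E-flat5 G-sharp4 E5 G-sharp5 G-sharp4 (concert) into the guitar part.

The guitar sounds a perfect octave below written, so the written part must be a perfect octave above concert — transpose each note up.
Eb5 becomes Eb6
G#4 becomes G#5
E5 becomes E6
G#5 becomes G#6
G#4 becomes G#5

Eb6 G#5 E6 G#6 G#5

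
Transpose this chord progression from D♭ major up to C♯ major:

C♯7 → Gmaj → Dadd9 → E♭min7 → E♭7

D♭ major up to C♯ major is an augmented seventh; each chord root moves by that interval while the quality stays the same.
C♯7: root C♯ up an augmented seventh → B##, giving B##7.
Gmaj: root G up an augmented seventh → F##, giving F##maj.
Dadd9: root D up an augmented seventh → C##, giving C##add9.
E♭min7: root E♭ up an augmented seventh → D#, giving D#min7.
E♭7: root E♭ up an augmented seventh → D#, giving D#7.

B##7 F##maj C##add9 D#min7 D#7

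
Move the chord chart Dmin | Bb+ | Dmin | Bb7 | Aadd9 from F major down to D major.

F major down to D major is a minor third; each chord root moves by that interval while the quality stays the same.
Dmin: root D down a minor third → B, giving Bmin.
Bb+: root Bb down a minor third → G, giving G+.
Dmin: root D down a minor third → B, giving Bmin.
Bb7: root Bb down a minor third → G, giving G7.
Aadd9: root A down a minor third → F#, giving F#add9.

Bmin G+ Bmin G7 F#add9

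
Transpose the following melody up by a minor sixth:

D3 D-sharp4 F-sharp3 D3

A minor sixth up from D3 gives Bb3.
D#4: a sixth up reaches B, and 8 semitones makes it B4.
F#3: a sixth up reaches D, and 8 semitones makes it D4.
A minor sixth up from D3 gives Bb3.

Bb3 B4 D4 Bb3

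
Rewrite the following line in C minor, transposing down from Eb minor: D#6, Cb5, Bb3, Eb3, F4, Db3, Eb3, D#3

From Eb down to C is a minor third; apply that to each pitch.
D#6 -> B#5
Cb5 -> Ab4
Bb3 -> G3
Eb3 -> C3
F4 -> D4
Db3 -> Bb2
Eb3 -> C3
D#3 -> B#2

B#5 Ab4 G3 C3 D4 Bb2 C3 B#2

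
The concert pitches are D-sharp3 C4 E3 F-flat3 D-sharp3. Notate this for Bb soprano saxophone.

E#3 D4 F#3 Gb3 E#3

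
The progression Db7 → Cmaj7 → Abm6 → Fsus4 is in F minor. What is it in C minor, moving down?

F minor down to C minor is a perfect fourth; each chord root moves by that interval while the quality stays the same.
Db7: root Db down a perfect fourth → Ab, giving Ab7.
Cmaj7: root C down a perfect fourth → G, giving Gmaj7.
Abm6: root Ab down a perfect fourth → Eb, giving Ebm6.
Fsus4: root F down a perfect fourth → C, giving Csus4.

Ab7 Gmaj7 Ebm6 Csus4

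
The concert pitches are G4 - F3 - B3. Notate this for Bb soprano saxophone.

A4 G3 C#4

Written C4 sounds as Bb3 on the Bb soprano saxophone, so concert pitches are written a major second up.
G4 → A4
F3 → G3
B3 → C#4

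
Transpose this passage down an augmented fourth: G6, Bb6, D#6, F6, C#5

Db6 Fb6 A5 Cb6 G4

G6 gives Db6
Bb6 gives Fb6
D#6 gives A5
F6 gives Cb6
C#5 gives G4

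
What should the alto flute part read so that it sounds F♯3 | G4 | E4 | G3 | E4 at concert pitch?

B3 C5 A4 C4 A4

Written C4 sounds as G3 on the alto flute, so concert pitches are written a perfect fourth up.
F#3 becomes B3
G4 becomes C5
E4 becomes A4
G3 becomes C4
E4 becomes A4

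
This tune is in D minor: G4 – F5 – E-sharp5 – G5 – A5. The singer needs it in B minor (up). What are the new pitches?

E5 D6 C##6 E6 F#6

From D up to B is a major sixth; apply that to each pitch.
G4 gives E5
F5 gives D6
E#5 gives C##6
G5 gives E6
A5 gives F#6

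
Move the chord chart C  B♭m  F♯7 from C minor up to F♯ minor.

F# Em B#7

C minor up to F♯ minor is an augmented fourth; each chord root moves by that interval while the quality stays the same.
C: root C up an augmented fourth → F#, giving F#.
B♭m: root B♭ up an augmented fourth → E, giving Em.
F♯7: root F♯ up an augmented fourth → B#, giving B#7.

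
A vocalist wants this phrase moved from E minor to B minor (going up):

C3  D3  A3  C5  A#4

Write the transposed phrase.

From E up to B is a perfect fifth; apply that to each pitch.
C3 becomes G3
D3 becomes A3
A3 becomes E4
C5 becomes G5
A#4 becomes E#5

G3 A3 E4 G5 E#5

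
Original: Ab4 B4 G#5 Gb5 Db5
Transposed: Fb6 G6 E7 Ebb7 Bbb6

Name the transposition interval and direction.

up a minor thirteenth

From Ab4 to Fb6 is 13 letter names — a thirteenth of some quality.
Ab4 to Fb6 is 20 semitones, which makes it a minor thirteenth; the second version is higher, so the direction is up.
Checking another pair — Db5 → Bbb6 — gives the same interval.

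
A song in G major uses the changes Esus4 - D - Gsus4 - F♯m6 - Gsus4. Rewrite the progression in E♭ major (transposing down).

Csus4 Bb Ebsus4 Dm6 Ebsus4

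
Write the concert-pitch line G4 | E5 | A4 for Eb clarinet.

E4 C#5 F#4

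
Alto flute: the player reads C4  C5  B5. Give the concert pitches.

G3 G4 F#5

The alto flute sounds a perfect fourth below written, so transpose each written note down a perfect fourth.
C4 gives G3
C5 gives G4
B5 gives F#5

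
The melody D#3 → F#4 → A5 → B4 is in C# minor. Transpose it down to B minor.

C#3 E4 G5 A4

C# minor to B minor down is a major second, so every note moves down by that interval.
D#3 to C#3
F#4 to E4
A5 to G5
B4 to A4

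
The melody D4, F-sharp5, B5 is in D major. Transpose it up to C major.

C5 E6 A6

From D up to C is a minor seventh; apply that to each pitch.
D4 -> C5
F#5 -> E6
B5 -> A6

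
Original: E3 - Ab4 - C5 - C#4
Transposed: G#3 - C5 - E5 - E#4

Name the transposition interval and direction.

up a major third

Take the first pair: E3 → G#3. E to G spans 3 letter names, so the interval is some kind of third.
E3 to G#3 is 4 semitones, which makes it a major third; the second version is higher, so the direction is up.
Checking another pair — C#4 → E#4 — gives the same interval.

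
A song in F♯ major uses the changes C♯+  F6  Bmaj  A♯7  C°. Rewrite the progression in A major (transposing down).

E+ Ab6 Dmaj C#7 Eb°

F♯ major down to A major is a major sixth; each chord root moves by that interval while the quality stays the same.
C♯+: root C♯ down a major sixth → E, giving E+.
F6: root F down a major sixth → Ab, giving Ab6.
Bmaj: root B down a major sixth → D, giving Dmaj.
A♯7: root A♯ down a major sixth → C#, giving C#7.
C°: root C down a major sixth → Eb, giving Eb°.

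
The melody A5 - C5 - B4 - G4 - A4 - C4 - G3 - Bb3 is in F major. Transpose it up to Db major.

F6 Ab5 G5 Eb5 F5 Ab4 Eb4 Gb4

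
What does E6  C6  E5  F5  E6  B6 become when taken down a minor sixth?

E6 -> G#5
C6 -> E5
E5 -> G#4
F5 -> A4
E6 -> G#5
B6 -> D#6

G#5 E5 G#4 A4 G#5 D#6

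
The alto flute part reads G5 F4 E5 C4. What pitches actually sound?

The alto flute sounds a perfect fourth below written, so transpose each written note down a perfect fourth.
G5 gives D5
F4 gives C4
E5 gives B4
C4 gives G3

D5 C4 B4 G3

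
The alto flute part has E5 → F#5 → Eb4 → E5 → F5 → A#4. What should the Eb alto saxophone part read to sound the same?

First find concert pitch: the alto flute sounds a perfect fourth below written, so E5 F#5 Eb4 E5 F5 A#4 sounds B4 C#5 Bb3 B4 C5 E#4.
Then write for Eb alto saxophone: it sounds a major sixth below written, so the part must be a major sixth above concert.
B4 → G#5
C#5 → A#5
Bb3 → G4
B4 → G#5
C5 → A5
E#4 → C##5

G#5 A#5 G4 G#5 A5 C##5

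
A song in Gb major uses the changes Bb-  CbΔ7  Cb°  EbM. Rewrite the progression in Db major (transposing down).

F- GbΔ7 Gb° BbM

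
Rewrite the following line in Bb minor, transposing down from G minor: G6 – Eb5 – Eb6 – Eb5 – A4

Bb5 Gb4 Gb5 Gb4 C4

G minor to Bb minor down is a major sixth, so every note moves down by that interval.
G6 gives Bb5
Eb5 gives Gb4
Eb6 gives Gb5
Eb5 gives Gb4
A4 gives C4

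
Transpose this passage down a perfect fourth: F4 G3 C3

F4: a fourth down reaches C, and 5 semitones makes it C4.
G3 down a perfect fourth is D3.
A perfect fourth down from C3 gives G2.

C4 D3 G2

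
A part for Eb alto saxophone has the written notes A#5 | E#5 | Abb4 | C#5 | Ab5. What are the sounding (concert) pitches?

C#5 G#4 Cbb4 E4 Cb5

Written C4 on the Eb alto saxophone sounds as Eb3, a major sixth lower; apply that shift to every note.
A#5 to C#5
E#5 to G#4
Abb4 to Cbb4
C#5 to E4
Ab5 to Cb5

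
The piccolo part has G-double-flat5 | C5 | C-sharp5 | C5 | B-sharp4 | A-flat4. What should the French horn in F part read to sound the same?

First find concert pitch: the piccolo sounds a perfect octave above written, so G-double-flat5 C5 C-sharp5 C5 B-sharp4 A-flat4 sounds Gbb6 C6 C#6 C6 B#5 Ab5.
Then write for French horn in F: it sounds a perfect fifth below written, so the part must be a perfect fifth above concert.
Gbb6 → Dbb7
C6 → G6
C#6 → G#6
C6 → G6
B#5 → F##6
Ab5 → Eb6

Dbb7 G6 G#6 G6 F##6 Eb6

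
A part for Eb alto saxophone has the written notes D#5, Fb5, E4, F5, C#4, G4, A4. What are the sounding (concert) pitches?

The Eb alto saxophone sounds a major sixth below written, so transpose each written note down a major sixth.
D#5 to F#4
Fb5 to Abb4
E4 to G3
F5 to Ab4
C#4 to E3
G4 to Bb3
A4 to C4

F#4 Abb4 G3 Ab4 E3 Bb3 C4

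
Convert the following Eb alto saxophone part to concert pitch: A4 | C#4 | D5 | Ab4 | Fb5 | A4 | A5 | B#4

C4 E3 F4 Cb4 Abb4 C4 C5 D#4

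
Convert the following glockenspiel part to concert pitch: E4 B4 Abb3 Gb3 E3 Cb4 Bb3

Written C4 on the glockenspiel sounds as C6, a perfect fifteenth higher; apply that shift to every note.
E4 -> E6
B4 -> B6
Abb3 -> Abb5
Gb3 -> Gb5
E3 -> E5
Cb4 -> Cb6
Bb3 -> Bb5

E6 B6 Abb5 Gb5 E5 Cb6 Bb5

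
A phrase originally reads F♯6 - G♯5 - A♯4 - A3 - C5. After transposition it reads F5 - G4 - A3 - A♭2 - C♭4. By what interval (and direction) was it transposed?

down an augmented octave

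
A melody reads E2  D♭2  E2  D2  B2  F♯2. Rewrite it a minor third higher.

A minor third up from E2 gives G2.
Db2 up a minor third is Fb2.
A minor third up from E2 gives G2.
D2 up a minor third is F2.
A minor third up from B2 gives D3.
F#2: a third up reaches A, and 3 semitones makes it A2.

G2 Fb2 G2 F2 D3 A2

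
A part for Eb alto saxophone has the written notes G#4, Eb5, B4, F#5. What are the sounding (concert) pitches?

B3 Gb4 D4 A4

The Eb alto saxophone sounds a major sixth below written, so transpose each written note down a major sixth.
G#4 becomes B3
Eb5 becomes Gb4
B4 becomes D4
F#5 becomes A4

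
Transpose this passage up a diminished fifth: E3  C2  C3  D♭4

Bb3 Gb2 Gb3 Abb4

E3 to Bb3
C2 to Gb2
C3 to Gb3
Db4 to Abb4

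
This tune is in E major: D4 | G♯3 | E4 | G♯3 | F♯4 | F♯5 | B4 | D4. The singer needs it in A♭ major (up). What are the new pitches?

From E up to A♭ is a diminished fourth; apply that to each pitch.
D4 to Gb4
G#3 to C4
E4 to Ab4
G#3 to C4
F#4 to Bb4
F#5 to Bb5
B4 to Eb5
D4 to Gb4

Gb4 C4 Ab4 C4 Bb4 Bb5 Eb5 Gb4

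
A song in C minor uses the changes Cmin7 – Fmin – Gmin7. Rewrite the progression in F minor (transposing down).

C minor down to F minor is a perfect fifth; each chord root moves by that interval while the quality stays the same.
Cmin7: root C down a perfect fifth → F, giving Fmin7.
Fmin: root F down a perfect fifth → Bb, giving Bbmin.
Gmin7: root G down a perfect fifth → C, giving Cmin7.

Fmin7 Bbmin Cmin7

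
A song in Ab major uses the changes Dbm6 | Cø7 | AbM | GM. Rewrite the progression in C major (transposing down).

Ab major down to C major is a minor sixth; each chord root moves by that interval while the quality stays the same.
Dbm6: root Db down a minor sixth → F, giving Fm6.
Cø7: root C down a minor sixth → E, giving Eø7.
AbM: root Ab down a minor sixth → C, giving CM.
GM: root G down a minor sixth → B, giving BM.

Fm6 Eø7 CM BM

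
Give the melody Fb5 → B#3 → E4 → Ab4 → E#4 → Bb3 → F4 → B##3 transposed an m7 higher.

Ebb6 A#4 D5 Gb5 D#5 Ab4 Eb5 A##4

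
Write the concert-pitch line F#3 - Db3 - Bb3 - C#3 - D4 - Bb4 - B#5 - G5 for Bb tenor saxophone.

Written C4 sounds as Bb2 on the Bb tenor saxophone, so concert pitches are written a major ninth up.
F#3 -> G#4
Db3 -> Eb4
Bb3 -> C5
C#3 -> D#4
D4 -> E5
Bb4 -> C6
B#5 -> C##7
G5 -> A6

G#4 Eb4 C5 D#4 E5 C6 C##7 A6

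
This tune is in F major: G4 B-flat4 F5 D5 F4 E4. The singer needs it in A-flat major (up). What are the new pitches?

Bb4 Db5 Ab5 F5 Ab4 G4

F major to A-flat major up is a minor third, so every note moves up by that interval.
G4 → Bb4
Bb4 → Db5
F5 → Ab5
D5 → F5
F4 → Ab4
E4 → G4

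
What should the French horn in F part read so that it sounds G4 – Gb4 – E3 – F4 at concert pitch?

D5 Db5 B3 C5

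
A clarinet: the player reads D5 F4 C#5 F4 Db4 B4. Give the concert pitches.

Written C4 on the A clarinet sounds as A3, a minor third lower; apply that shift to every note.
D5 -> B4
F4 -> D4
C#5 -> A#4
F4 -> D4
Db4 -> Bb3
B4 -> G#4

B4 D4 A#4 D4 Bb3 G#4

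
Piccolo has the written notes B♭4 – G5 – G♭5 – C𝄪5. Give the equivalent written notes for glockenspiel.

Bb3 G4 Gb4 C##4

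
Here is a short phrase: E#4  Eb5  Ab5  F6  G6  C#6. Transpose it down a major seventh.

E#4 -> F#3
Eb5 -> Fb4
Ab5 -> Bbb4
F6 -> Gb5
G6 -> Ab5
C#6 -> D5

F#3 Fb4 Bbb4 Gb5 Ab5 D5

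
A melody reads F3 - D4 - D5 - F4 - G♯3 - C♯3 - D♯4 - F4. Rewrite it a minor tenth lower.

D2 B2 B3 D3 E#2 A#1 B#2 D3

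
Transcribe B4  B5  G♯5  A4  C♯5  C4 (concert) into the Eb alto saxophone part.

G#5 G#6 E#6 F#5 A#5 A4

The Eb alto saxophone sounds a major sixth below written, so the written part must be a major sixth above concert — transpose each note up.
B4 to G#5
B5 to G#6
G#5 to E#6
A4 to F#5
C#5 to A#5
C4 to A4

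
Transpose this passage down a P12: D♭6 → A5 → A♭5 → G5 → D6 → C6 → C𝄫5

Gb4 D4 Db4 C4 G4 F4 Fbb3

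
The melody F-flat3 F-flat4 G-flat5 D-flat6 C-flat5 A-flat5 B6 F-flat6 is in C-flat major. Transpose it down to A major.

D3 D4 E5 B5 A4 F#5 G##6 D6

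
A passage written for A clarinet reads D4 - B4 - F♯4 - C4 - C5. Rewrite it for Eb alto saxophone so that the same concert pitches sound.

G#4 E#5 B#4 F#4 F#5

First find concert pitch: the A clarinet sounds a minor third below written, so D4 B4 F♯4 C4 C5 sounds B3 G#4 D#4 A3 A4.
Then write for Eb alto saxophone: it sounds a major sixth below written, so the part must be a major sixth above concert.
B3 → G#4
G#4 → E#5
D#4 → B#4
A3 → F#4
A4 → F#5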